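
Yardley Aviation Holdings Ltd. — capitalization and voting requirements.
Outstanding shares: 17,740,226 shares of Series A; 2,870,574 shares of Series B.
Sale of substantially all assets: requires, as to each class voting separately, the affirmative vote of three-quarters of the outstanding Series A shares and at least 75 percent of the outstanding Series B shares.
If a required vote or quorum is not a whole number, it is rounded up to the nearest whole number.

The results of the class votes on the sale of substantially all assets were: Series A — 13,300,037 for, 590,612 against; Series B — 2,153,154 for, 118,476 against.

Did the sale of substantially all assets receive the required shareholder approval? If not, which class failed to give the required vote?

Not approved — the Series A shares did not give the required vote.

Series A: 3/4 of 17740226 = 13305169.50, rounded up to 13305170; 13,305,170 required, 13,300,037 in favor — not approved.
Series B: 3/4 of 2870574 = 2152930.50, rounded up to 2152931; 2,152,931 required, 2,153,154 in favor — approved.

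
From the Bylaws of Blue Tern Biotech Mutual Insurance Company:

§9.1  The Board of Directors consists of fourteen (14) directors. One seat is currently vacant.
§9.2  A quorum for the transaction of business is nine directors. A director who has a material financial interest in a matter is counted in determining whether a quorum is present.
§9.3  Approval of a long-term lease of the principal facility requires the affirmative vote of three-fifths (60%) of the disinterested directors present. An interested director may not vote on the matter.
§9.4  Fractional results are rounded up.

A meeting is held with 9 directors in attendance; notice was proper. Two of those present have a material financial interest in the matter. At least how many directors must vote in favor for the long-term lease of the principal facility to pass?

The long-term lease of the principal facility requires three-fifths of the disinterested directors present (9 − 2 = 7).
3/5 of 7 = 4.20, rounded up to 5.

5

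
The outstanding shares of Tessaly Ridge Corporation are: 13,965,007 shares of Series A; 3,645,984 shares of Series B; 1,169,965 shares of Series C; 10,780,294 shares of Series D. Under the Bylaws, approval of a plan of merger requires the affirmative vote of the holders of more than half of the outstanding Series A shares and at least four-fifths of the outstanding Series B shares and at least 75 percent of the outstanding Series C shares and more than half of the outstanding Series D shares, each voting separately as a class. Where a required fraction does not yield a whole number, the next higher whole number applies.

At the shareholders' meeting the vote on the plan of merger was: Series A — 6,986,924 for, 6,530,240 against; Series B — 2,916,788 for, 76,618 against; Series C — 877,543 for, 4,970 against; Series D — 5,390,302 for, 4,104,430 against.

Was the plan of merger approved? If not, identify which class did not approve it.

Approved — every class gave the required vote.

Series A: a majority of 13965007 is 6982504; 6,982,504 required, 6,986,924 in favor — approved.
Series B: 4/5 of 3645984 = 2916787.20, rounded up to 2916788; 2,916,788 required, 2,916,788 in favor — approved.
Series C: 3/4 of 1169965 = 877473.75, rounded up to 877474; 877,474 required, 877,543 in favor — approved.
Series D: a majority of 10780294 is 5390148; 5,390,148 required, 5,390,302 in favor — approved.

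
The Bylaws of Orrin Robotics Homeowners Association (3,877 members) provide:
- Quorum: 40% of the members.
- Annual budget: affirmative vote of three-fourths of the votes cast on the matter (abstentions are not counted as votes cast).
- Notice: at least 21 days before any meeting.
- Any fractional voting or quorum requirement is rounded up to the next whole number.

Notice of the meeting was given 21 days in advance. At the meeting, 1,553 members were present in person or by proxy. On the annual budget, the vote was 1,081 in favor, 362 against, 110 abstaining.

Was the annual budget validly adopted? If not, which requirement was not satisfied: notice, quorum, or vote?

Invalid — vote requirement not satisfied.

Notice: 21 days given; 21 required. Satisfied.
Quorum: 40% of 3,877 = 1,550.80, rounded up to 1,551; 1,553 present. Satisfied.
Vote: requires three-fourths of the votes cast (1,553 − 110 abstaining = 1,443); 3/4 of 1443 = 1082.25, rounded up to 1083, so 1,083 needed; 1,081 in favor. Not satisfied.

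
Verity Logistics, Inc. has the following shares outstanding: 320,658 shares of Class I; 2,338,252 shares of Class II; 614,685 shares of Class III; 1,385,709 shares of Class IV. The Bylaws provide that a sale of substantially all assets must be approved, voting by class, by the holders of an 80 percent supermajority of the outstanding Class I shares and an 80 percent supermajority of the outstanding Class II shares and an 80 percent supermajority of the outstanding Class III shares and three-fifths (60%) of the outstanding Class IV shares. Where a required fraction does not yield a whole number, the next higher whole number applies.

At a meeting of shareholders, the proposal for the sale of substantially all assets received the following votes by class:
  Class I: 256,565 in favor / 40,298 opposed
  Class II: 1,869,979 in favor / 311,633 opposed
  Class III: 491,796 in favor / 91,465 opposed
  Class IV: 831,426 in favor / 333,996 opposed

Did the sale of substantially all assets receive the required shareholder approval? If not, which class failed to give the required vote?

Class I: 4/5 of 320658 = 256526.40, rounded up to 256527; 256,527 required, 256,565 in favor — approved.
Class II: 4/5 of 2338252 = 1870601.60, rounded up to 1870602; 1,870,602 required, 1,869,979 in favor — not approved.
Class III: 4/5 of 614685 = 491748; 491,748 required, 491,796 in favor — approved.
Class IV: 3/5 of 1385709 = 831425.40, rounded up to 831426; 831,426 required, 831,426 in favor — approved.

Not approved — the Class II shares did not give the required vote.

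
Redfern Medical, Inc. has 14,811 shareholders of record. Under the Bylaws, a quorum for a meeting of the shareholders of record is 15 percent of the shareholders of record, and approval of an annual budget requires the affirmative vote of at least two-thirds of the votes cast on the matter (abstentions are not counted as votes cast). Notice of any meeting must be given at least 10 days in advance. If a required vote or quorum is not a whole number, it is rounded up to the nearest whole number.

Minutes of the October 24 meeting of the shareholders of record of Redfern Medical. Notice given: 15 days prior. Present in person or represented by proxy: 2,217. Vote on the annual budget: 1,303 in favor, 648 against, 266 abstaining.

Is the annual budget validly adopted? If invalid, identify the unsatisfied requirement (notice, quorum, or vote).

Invalid — quorum requirement not satisfied.

Notice: 15 days given; 10 required. Satisfied.
Quorum: 15% of 14,811 = 2,221.65, rounded up to 2,222; 2,217 present. Not satisfied.
Vote: requires two-thirds of the votes cast (2,217 − 266 abstaining = 1,951); 2/3 of 1951 = 1300.67, rounded up to 1301, so 1,301 needed; 1,303 in favor. Satisfied.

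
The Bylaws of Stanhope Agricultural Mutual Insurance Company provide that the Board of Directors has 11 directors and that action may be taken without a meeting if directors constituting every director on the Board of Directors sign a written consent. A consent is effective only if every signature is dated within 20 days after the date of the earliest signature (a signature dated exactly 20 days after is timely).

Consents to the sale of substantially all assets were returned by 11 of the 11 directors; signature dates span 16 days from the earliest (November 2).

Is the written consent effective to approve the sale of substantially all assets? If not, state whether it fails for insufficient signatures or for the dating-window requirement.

Signatures required: all of 11 — unanimous means all 11, so 11 needed; 11 signed. Sufficient.
Dating window: the latest signature is 16 days after the earliest; the limit is 20 days. Within the window.

Effective — both the signature and dating-window requirements are satisfied.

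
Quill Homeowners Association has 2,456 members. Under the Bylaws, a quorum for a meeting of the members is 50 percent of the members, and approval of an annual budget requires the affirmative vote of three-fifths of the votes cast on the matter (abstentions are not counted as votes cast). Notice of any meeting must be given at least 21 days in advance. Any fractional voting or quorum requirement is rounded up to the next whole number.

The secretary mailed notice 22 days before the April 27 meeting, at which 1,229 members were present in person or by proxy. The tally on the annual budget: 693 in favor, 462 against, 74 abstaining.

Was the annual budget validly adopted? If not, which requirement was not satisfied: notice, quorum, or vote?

Notice: 22 days given; 21 required. Satisfied.
Quorum: 50% of 2,456 = 1,228; 1,229 present. Satisfied.
Vote: requires three-fifths of the votes cast (1,229 − 74 abstaining = 1,155); 3/5 of 1155 = 693, so 693 needed; 693 in favor. Satisfied.

Valid — all requirements satisfied.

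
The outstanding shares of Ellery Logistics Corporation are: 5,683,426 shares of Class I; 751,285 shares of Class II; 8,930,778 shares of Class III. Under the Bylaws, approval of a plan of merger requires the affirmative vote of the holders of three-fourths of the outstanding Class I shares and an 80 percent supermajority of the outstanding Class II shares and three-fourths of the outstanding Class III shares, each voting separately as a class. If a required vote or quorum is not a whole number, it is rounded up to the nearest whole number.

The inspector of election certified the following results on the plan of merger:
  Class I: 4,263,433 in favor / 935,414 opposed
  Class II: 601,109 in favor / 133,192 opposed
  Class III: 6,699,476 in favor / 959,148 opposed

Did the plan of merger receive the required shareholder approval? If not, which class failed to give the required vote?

Approved — every class gave the required vote.

Class I: 3/4 of 5683426 = 4262569.50, rounded up to 4262570; 4,262,570 required, 4,263,433 in favor — approved.
Class II: 4/5 of 751285 = 601028; 601,028 required, 601,109 in favor — approved.
Class III: 3/4 of 8930778 = 6698083.50, rounded up to 6698084; 6,698,084 required, 6,699,476 in favor — approved.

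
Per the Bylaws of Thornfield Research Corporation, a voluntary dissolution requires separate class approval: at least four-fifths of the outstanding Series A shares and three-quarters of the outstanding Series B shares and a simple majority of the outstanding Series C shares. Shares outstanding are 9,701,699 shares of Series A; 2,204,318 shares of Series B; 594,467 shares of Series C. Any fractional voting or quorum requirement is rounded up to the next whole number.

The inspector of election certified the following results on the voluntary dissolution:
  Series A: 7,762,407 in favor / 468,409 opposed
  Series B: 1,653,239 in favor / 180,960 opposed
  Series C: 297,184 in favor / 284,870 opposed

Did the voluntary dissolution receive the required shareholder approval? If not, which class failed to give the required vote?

Series A: 4/5 of 9701699 = 7761359.20, rounded up to 7761360; 7,761,360 required, 7,762,407 in favor — approved.
Series B: 3/4 of 2204318 = 1653238.50, rounded up to 1653239; 1,653,239 required, 1,653,239 in favor — approved.
Series C: a majority of 594467 is 297234; 297,234 required, 297,184 in favor — not approved.

Not approved — the Series C shares did not give the required vote.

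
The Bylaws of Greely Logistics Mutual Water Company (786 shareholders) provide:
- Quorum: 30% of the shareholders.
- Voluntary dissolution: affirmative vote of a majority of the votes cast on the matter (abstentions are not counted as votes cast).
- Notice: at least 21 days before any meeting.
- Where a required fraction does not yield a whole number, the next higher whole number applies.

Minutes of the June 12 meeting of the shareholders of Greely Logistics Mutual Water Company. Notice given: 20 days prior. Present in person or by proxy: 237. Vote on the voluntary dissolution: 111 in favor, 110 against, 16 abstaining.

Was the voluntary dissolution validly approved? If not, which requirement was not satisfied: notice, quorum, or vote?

Notice: 20 days given; 21 required. Not satisfied.
Quorum: 30% of 786 = 235.80, rounded up to 236; 237 present. Satisfied.
Vote: requires a majority of the votes cast (237 − 16 abstaining = 221); a majority of 221 is 111, so 111 needed; 111 in favor. Satisfied.

Invalid — notice requirement not satisfied.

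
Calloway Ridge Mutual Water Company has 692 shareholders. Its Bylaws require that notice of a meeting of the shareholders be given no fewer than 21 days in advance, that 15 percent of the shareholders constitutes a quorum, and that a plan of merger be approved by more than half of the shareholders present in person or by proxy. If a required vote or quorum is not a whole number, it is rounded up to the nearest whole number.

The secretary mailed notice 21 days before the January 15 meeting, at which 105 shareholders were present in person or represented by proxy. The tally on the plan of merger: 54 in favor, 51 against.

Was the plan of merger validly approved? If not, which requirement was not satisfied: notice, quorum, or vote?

Notice: 21 days given; 21 required. Satisfied.
Quorum: 15% of 692 = 103.80, rounded up to 104; 105 present. Satisfied.
Vote: requires a majority of those present (105); a majority of 105 is 53, so 53 needed; 54 in favor. Satisfied.

Valid — all requirements satisfied.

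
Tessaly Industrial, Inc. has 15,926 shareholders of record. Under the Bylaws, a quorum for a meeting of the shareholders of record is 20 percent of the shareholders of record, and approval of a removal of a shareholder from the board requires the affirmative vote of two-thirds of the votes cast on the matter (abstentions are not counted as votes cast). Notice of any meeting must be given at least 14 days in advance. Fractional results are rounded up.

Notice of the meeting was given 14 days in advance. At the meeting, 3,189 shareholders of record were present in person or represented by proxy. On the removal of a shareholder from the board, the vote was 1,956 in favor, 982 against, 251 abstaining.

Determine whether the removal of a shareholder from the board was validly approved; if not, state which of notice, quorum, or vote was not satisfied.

Invalid — vote requirement not satisfied.

Notice: 14 days given; 14 required. Satisfied.
Quorum: 20% of 15,926 = 3,185.20, rounded up to 3,186; 3,189 present. Satisfied.
Vote: requires two-thirds of the votes cast (3,189 − 251 abstaining = 2,938); 2/3 of 2938 = 1958.67, rounded up to 1959, so 1,959 needed; 1,956 in favor. Not satisfied.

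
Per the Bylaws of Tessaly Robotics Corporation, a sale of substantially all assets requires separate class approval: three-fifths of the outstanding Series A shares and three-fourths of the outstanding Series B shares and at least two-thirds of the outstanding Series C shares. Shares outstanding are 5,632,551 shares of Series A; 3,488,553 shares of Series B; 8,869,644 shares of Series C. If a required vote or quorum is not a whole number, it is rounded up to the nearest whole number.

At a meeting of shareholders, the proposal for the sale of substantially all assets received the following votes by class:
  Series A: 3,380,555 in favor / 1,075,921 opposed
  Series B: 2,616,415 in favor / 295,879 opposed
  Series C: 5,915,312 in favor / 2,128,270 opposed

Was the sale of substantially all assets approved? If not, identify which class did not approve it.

Approved — every class gave the required vote.

Series A: 3/5 of 5632551 = 3379530.60, rounded up to 3379531; 3,379,531 required, 3,380,555 in favor — approved.
Series B: 3/4 of 3488553 = 2616414.75, rounded up to 2616415; 2,616,415 required, 2,616,415 in favor — approved.
Series C: 2/3 of 8869644 = 5913096; 5,913,096 required, 5,915,312 in favor — approved.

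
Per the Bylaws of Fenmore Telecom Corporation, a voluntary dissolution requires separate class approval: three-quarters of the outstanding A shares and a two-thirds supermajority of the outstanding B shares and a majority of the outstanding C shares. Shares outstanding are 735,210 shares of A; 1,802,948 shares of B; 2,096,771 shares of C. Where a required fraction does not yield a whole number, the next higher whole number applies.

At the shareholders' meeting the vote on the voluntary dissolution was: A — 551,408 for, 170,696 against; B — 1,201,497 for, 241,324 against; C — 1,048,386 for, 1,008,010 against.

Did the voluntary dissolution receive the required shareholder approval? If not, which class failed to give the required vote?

A: 3/4 of 735210 = 551407.50, rounded up to 551408; 551,408 required, 551,408 in favor — approved.
B: 2/3 of 1802948 = 1201965.33, rounded up to 1201966; 1,201,966 required, 1,201,497 in favor — not approved.
C: a majority of 2096771 is 1048386; 1,048,386 required, 1,048,386 in favor — approved.

Not approved — the B shares did not give the required vote.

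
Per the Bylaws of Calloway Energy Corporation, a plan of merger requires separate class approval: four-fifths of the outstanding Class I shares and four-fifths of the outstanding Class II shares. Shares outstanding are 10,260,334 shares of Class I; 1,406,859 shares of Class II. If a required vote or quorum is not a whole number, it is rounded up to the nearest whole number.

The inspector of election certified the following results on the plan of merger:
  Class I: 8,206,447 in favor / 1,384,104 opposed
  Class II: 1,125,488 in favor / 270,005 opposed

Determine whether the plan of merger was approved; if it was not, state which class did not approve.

Not approved — the Class I shares did not give the required vote.

Class I: 4/5 of 10260334 = 8208267.20, rounded up to 8208268; 8,208,268 required, 8,206,447 in favor — not approved.
Class II: 4/5 of 1406859 = 1125487.20, rounded up to 1125488; 1,125,488 required, 1,125,488 in favor — approved.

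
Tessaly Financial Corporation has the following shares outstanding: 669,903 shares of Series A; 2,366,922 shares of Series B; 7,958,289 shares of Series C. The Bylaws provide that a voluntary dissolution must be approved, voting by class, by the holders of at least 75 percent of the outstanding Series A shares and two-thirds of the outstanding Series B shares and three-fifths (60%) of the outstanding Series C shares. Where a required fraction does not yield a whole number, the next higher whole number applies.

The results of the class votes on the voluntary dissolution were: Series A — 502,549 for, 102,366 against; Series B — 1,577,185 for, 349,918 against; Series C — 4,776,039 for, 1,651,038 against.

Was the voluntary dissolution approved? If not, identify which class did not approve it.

Series A: 3/4 of 669903 = 502427.25, rounded up to 502428; 502,428 required, 502,549 in favor — approved.
Series B: 2/3 of 2366922 = 1577948; 1,577,948 required, 1,577,185 in favor — not approved.
Series C: 3/5 of 7958289 = 4774973.40, rounded up to 4774974; 4,774,974 required, 4,776,039 in favor — approved.

Not approved — the Series B shares did not give the required vote.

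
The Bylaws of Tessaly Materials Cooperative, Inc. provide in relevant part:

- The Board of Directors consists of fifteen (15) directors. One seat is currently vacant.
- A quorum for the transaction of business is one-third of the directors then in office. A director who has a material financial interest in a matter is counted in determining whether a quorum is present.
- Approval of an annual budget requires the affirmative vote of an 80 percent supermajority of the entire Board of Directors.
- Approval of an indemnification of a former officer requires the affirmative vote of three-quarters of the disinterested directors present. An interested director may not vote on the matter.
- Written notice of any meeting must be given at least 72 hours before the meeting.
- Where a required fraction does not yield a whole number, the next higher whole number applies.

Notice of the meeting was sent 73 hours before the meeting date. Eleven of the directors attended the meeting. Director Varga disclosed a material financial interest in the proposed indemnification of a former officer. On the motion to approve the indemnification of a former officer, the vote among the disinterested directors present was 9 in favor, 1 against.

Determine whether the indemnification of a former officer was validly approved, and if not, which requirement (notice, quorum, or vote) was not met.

Notice: 73 hours given; 72 required (73 ≥ 72). Satisfied.
Quorum: 11 present (interested directors count toward quorum); quorum is 5. Satisfied.
Vote: the indemnification of a former officer requires three-fourths of the disinterested directors present (11 − 1 = 10). 3/4 of 10 = 7.50, rounded up to 8, so 8 affirmative votes are needed; 9 voted in favor. Satisfied.

Valid — all requirements satisfied.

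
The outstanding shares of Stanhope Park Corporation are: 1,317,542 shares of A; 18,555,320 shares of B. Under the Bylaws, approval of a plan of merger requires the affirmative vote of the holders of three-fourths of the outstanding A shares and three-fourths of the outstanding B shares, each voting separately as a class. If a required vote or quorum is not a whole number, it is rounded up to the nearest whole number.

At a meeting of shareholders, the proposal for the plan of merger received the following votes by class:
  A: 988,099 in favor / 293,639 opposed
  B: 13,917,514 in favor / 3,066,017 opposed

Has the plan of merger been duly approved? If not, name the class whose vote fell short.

A: 3/4 of 1317542 = 988156.50, rounded up to 988157; 988,157 required, 988,099 in favor — not approved.
B: 3/4 of 18555320 = 13916490; 13,916,490 required, 13,917,514 in favor — approved.

Not approved — the A shares did not give the required vote.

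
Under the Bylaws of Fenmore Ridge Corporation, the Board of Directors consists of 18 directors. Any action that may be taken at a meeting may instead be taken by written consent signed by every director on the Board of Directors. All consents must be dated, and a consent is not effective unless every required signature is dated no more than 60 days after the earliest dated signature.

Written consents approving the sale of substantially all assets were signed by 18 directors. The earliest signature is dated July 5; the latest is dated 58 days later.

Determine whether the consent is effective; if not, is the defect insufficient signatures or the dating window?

Effective — both the signature and dating-window requirements are satisfied.

Signatures required: the unanimous vote of 18 — unanimous means all 18, so 18 needed; 18 signed. Sufficient.
Dating window: the latest signature is 58 days after the earliest; the limit is 60 days. Within the window.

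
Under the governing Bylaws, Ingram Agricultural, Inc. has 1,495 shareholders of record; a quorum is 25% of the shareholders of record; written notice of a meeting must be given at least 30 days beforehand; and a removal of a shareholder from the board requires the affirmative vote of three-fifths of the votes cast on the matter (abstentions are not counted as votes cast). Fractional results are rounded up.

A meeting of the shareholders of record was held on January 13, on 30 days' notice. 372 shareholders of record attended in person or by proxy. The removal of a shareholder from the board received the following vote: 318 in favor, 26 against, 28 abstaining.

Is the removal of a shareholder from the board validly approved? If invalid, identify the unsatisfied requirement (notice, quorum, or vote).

Invalid — quorum requirement not satisfied.

Notice: 30 days given; 30 required. Satisfied.
Quorum: 25% of 1,495 = 373.75, rounded up to 374; 372 present. Not satisfied.
Vote: requires three-fifths of the votes cast (372 − 28 abstaining = 344); 3/5 of 344 = 206.40, rounded up to 207, so 207 needed; 318 in favor. Satisfied.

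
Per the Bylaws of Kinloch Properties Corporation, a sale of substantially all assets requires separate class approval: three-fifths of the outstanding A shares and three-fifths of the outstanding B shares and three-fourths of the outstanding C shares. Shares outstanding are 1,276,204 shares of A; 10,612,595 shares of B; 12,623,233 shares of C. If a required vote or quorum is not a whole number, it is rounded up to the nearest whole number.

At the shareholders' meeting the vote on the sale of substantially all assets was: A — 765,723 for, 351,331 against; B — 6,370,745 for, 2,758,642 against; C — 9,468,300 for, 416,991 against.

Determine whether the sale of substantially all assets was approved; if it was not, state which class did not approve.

Approved — every class gave the required vote.

A: 3/5 of 1276204 = 765722.40, rounded up to 765723; 765,723 required, 765,723 in favor — approved.
B: 3/5 of 10612595 = 6367557; 6,367,557 required, 6,370,745 in favor — approved.
C: 3/4 of 12623233 = 9467424.75, rounded up to 9467425; 9,467,425 required, 9,468,300 in favor — approved.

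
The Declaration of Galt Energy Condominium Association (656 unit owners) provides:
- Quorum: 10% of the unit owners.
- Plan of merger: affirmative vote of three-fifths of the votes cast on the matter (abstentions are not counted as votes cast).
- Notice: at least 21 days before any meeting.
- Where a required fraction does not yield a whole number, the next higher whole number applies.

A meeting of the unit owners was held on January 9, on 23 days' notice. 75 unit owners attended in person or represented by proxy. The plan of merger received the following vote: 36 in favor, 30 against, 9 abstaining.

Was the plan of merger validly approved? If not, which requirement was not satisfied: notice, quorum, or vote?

Invalid — vote requirement not satisfied.

Notice: 23 days given; 21 required. Satisfied.
Quorum: 10% of 656 = 65.60, rounded up to 66; 75 present. Satisfied.
Vote: requires three-fifths of the votes cast (75 − 9 abstaining = 66); 3/5 of 66 = 39.60, rounded up to 40, so 40 needed; 36 in favor. Not satisfied.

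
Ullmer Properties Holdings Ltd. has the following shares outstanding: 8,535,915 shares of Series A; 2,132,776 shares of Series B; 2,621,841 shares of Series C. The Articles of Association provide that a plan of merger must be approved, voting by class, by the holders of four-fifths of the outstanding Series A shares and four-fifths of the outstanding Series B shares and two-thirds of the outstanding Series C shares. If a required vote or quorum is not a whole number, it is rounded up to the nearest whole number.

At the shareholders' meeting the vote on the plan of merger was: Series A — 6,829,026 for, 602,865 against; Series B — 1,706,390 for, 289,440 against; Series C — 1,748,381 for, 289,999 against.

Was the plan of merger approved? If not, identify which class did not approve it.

Series A: 4/5 of 8535915 = 6828732; 6,828,732 required, 6,829,026 in favor — approved.
Series B: 4/5 of 2132776 = 1706220.80, rounded up to 1706221; 1,706,221 required, 1,706,390 in favor — approved.
Series C: 2/3 of 2621841 = 1747894; 1,747,894 required, 1,748,381 in favor — approved.

Approved — every class gave the required vote.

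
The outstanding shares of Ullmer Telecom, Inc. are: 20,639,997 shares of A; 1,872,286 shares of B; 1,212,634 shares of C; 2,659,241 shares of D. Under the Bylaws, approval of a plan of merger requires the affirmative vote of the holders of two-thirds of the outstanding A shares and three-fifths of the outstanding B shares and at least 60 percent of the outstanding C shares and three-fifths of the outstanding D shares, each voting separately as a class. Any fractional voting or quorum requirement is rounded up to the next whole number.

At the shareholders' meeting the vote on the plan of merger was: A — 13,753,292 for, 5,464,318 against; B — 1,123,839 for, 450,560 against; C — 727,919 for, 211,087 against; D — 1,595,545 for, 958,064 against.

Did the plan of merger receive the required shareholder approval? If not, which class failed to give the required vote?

A: 2/3 of 20639997 = 13759998; 13,759,998 required, 13,753,292 in favor — not approved.
B: 3/5 of 1872286 = 1123371.60, rounded up to 1123372; 1,123,372 required, 1,123,839 in favor — approved.
C: 3/5 of 1212634 = 727580.40, rounded up to 727581; 727,581 required, 727,919 in favor — approved.
D: 3/5 of 2659241 = 1595544.60, rounded up to 1595545; 1,595,545 required, 1,595,545 in favor — approved.

Not approved — the A shares did not give the required vote.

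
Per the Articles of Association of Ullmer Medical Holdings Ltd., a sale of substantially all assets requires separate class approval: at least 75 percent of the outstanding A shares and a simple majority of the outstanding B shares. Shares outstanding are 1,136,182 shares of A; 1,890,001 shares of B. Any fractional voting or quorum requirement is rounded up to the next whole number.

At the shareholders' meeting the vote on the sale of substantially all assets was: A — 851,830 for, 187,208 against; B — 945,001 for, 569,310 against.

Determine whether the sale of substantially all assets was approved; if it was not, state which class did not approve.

A: 3/4 of 1136182 = 852136.50, rounded up to 852137; 852,137 required, 851,830 in favor — not approved.
B: a majority of 1890001 is 945001; 945,001 required, 945,001 in favor — approved.

Not approved — the A shares did not give the required vote.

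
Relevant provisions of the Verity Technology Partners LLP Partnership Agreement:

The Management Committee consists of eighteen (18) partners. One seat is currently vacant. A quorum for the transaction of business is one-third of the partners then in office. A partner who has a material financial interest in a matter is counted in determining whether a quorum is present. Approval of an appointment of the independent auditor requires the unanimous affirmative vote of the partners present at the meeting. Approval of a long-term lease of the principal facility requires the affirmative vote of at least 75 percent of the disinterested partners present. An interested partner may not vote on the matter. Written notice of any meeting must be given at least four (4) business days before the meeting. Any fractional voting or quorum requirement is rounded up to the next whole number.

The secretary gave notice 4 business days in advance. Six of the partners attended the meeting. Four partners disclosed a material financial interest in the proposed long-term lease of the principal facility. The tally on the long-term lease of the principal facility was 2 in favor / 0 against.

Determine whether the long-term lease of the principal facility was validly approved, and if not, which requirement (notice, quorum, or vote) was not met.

Notice: 4 business days given; 4 required (4 ≥ 4). Satisfied.
Quorum: 6 present (interested partners count toward quorum); quorum is 6. Satisfied.
Vote: the long-term lease of the principal facility requires three-fourths of the disinterested partners present (6 − 4 = 2). 3/4 of 2 = 1.50, rounded up to 2, so 2 affirmative votes are needed; 2 voted in favor. Satisfied.

Valid — all requirements satisfied.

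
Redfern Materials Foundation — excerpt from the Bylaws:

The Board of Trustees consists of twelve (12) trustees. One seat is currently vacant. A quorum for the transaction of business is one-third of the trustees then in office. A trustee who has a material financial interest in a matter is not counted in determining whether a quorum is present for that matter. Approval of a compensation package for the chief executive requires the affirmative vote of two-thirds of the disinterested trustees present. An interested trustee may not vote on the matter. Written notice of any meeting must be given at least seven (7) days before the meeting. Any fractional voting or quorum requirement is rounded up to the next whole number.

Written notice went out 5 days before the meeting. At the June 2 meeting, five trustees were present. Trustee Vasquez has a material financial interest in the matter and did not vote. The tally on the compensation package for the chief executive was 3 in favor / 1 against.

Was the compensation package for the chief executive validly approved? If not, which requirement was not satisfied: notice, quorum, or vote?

Invalid — notice requirement not satisfied.

Notice: 5 days given; 7 required (5 < 7). Not satisfied.
Quorum: 5 present, but the 1 interested trustee does not count, leaving 4. Quorum is 4. Satisfied.
Vote: the compensation package for the chief executive requires two-thirds of the disinterested trustees present (5 − 1 = 4). 2/3 of 4 = 2.67, rounded up to 3, so 3 affirmative votes are needed; 3 voted in favor. Satisfied.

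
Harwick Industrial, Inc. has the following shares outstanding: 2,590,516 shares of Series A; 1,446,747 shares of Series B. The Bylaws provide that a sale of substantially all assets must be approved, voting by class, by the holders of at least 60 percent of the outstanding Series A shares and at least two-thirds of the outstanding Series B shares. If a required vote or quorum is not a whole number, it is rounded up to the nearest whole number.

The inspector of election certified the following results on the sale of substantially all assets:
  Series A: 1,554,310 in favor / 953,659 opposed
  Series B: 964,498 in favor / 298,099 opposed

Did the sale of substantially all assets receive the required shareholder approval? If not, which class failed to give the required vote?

Approved — every class gave the required vote.

Series A: 3/5 of 2590516 = 1554309.60, rounded up to 1554310; 1,554,310 required, 1,554,310 in favor — approved.
Series B: 2/3 of 1446747 = 964498; 964,498 required, 964,498 in favor — approved.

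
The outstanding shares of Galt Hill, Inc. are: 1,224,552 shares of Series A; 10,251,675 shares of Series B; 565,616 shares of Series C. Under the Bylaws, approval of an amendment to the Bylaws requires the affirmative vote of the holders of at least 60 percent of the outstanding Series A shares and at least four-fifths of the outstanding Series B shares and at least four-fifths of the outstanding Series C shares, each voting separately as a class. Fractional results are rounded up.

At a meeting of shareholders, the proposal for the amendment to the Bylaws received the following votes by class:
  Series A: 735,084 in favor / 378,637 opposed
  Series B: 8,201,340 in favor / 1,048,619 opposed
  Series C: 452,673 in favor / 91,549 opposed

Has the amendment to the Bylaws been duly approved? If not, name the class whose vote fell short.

Series A: 3/5 of 1224552 = 734731.20, rounded up to 734732; 734,732 required, 735,084 in favor — approved.
Series B: 4/5 of 10251675 = 8201340; 8,201,340 required, 8,201,340 in favor — approved.
Series C: 4/5 of 565616 = 452492.80, rounded up to 452493; 452,493 required, 452,673 in favor — approved.

Approved — every class gave the required vote.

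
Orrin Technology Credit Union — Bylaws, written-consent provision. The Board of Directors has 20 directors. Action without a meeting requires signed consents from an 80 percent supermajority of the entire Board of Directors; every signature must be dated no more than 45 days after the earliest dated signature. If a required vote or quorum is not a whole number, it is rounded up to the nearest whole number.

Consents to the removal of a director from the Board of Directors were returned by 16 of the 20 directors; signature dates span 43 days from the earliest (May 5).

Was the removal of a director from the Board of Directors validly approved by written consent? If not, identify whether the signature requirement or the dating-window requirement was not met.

Effective — both the signature and dating-window requirements are satisfied.

Signatures required: an 80 percent supermajority of 20 — 4/5 of 20 = 16, so 16 needed; 16 signed. Sufficient.
Dating window: the latest signature is 43 days after the earliest; the limit is 45 days. Within the window.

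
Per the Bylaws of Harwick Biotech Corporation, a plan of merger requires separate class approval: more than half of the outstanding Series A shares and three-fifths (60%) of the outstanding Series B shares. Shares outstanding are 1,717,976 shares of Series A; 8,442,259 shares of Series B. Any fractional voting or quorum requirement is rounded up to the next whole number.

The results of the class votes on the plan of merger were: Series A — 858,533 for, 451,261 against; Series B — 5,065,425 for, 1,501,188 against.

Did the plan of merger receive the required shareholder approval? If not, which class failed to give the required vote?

Series A: a majority of 1717976 is 858989; 858,989 required, 858,533 in favor — not approved.
Series B: 3/5 of 8442259 = 5065355.40, rounded up to 5065356; 5,065,356 required, 5,065,425 in favor — approved.

Not approved — the Series A shares did not give the required vote.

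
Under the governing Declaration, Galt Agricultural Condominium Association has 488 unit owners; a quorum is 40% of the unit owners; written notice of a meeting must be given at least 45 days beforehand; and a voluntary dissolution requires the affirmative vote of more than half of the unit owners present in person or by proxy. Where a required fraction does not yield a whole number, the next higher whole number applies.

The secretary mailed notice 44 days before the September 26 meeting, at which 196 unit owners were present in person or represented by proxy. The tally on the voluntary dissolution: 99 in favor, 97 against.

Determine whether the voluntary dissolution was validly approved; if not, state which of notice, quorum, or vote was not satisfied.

Invalid — notice requirement not satisfied.

Notice: 44 days given; 45 required. Not satisfied.
Quorum: 40% of 488 = 195.20, rounded up to 196; 196 present. Satisfied.
Vote: requires a majority of those present (196); a majority of 196 is 99, so 99 needed; 99 in favor. Satisfied.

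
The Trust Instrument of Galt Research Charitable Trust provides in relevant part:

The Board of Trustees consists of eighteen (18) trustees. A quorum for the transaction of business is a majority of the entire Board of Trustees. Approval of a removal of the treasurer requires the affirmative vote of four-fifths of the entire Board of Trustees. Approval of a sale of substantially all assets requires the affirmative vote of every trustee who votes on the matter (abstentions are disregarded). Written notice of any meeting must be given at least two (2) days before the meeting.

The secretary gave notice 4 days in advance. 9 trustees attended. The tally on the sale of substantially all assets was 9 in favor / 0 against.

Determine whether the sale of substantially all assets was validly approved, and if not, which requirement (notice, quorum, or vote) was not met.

Notice: 4 days given; 2 required (4 ≥ 2). Satisfied.
Quorum: 9 present; quorum is 10. Not satisfied.
Vote: the sale of substantially all assets requires the unanimous vote of the votes cast (9). Unanimous means all 9, so 9 affirmative votes are needed; 9 voted in favor. Satisfied. (Moot — without a quorum no business can be validly transacted.)

Invalid — quorum requirement not satisfied.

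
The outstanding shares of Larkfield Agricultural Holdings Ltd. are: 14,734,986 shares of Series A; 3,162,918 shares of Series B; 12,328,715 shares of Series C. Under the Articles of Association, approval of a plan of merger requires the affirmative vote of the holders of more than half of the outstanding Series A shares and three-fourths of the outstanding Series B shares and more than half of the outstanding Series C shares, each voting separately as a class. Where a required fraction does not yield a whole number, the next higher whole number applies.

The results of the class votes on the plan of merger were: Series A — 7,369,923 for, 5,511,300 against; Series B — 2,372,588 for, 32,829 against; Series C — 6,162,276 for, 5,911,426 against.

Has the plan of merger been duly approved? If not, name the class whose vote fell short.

Series A: a majority of 14734986 is 7367494; 7,367,494 required, 7,369,923 in favor — approved.
Series B: 3/4 of 3162918 = 2372188.50, rounded up to 2372189; 2,372,189 required, 2,372,588 in favor — approved.
Series C: a majority of 12328715 is 6164358; 6,164,358 required, 6,162,276 in favor — not approved.

Not approved — the Series C shares did not give the required vote.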